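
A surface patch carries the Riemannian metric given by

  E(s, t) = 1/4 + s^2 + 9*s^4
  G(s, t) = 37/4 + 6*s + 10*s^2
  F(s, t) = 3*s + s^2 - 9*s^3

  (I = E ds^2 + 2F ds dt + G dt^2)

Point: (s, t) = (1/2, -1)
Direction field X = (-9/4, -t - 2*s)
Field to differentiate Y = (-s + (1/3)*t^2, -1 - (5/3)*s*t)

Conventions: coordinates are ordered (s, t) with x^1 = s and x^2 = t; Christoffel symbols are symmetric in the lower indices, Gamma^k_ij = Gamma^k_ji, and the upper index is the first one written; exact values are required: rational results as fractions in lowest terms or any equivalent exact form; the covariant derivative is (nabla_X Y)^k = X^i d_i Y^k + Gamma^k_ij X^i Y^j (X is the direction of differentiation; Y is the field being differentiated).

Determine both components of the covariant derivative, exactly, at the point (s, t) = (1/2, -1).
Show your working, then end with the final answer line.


E = 17/16, F = 5/8, G = 59/4 at the point
E_s = 11/2, E_t = 0, F_s = -11/4, F_t = 0, G_s = 16, G_t = 0
EG - F^2 = 489/32;  g^inv = (32/489) * [[59/4, -5/8], [-5/8, 17/16]]
first-kind symbols [ij,l] = (1/2)(d_i g_jl + d_j g_il - d_l g_ij): [ss,s] = E_s/2 = 11/4, [ss,t] = F_s - E_t/2 = -11/4, [st,s] = E_t/2 = 0, [st,t] = G_s/2 = 8, [tt,s] = F_t - G_s/2 = -8, [tt,t] = G_t/2 = 0
Gamma^s_ij = (G*[ij,s] - F*[ij,t])/(EG - F^2), Gamma^t_ij = (E*[ij,t] - F*[ij,s])/(EG - F^2)
Gamma_sss = 451/163, Gamma_sst = -160/489, Gamma_stt = -3776/489, Gamma_tss = -99/326, Gamma_tst = 272/489, Gamma_ttt = 160/489
X = (-9/4, 0), Y = (-1/6, -1/6) at the point

Answer: (nabla_X Y)^s = 4127/1304, (nabla_X Y)^t = -9533/2608


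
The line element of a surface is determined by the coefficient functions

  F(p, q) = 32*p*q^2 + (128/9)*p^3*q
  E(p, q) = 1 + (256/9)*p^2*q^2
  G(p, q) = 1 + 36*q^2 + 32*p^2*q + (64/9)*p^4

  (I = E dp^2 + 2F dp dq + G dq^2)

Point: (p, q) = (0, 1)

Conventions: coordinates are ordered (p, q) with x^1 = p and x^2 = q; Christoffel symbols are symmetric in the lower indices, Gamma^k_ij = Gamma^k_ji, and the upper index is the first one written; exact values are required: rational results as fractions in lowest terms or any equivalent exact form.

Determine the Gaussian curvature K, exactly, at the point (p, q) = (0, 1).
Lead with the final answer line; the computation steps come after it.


Answer: K = 32/1369

E = 1, F = 0, G = 37, EG - F^2 = 37 at the point
E_p = 0, E_q = 0, F_p = 32, F_q = 0, G_p = 0, G_q = 72
E_qq = 0, F_pq = 64, G_pp = 64
Apply the Brioschi formula K = (det M1 - det M2)/(EG - F^2)^2 over the derivative matrices of E, F, G.
M1 = [[-E_qq/2 + F_pq - G_pp/2, E_p/2, F_p - E_q/2], [F_q - G_p/2, E, F], [G_q/2, F, G]] = [[32, 0, 32], [0, 1, 0], [36, 0, 37]]; det M1 = 32
M2 = [[0, E_q/2, G_p/2], [E_q/2, E, F], [G_p/2, F, G]] = [[0, 0, 0], [0, 1, 0], [0, 0, 37]]; det M2 = 0
det M1 - det M2 = 32; K = 32 / (37)^2 = 32/1369


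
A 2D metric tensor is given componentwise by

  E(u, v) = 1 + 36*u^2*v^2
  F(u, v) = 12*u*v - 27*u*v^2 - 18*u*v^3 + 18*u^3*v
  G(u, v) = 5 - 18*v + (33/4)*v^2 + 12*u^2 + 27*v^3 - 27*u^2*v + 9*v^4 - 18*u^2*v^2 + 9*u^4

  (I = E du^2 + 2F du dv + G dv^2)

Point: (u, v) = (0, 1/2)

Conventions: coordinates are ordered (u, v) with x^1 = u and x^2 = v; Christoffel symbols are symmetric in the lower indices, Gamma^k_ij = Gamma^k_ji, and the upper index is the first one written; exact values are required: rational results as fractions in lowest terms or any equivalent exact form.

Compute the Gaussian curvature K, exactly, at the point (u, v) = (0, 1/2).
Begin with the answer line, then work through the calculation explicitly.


Answer: K = -45/8

E = 1, F = 0, G = 2, EG - F^2 = 2 at the point
E_u = 0, E_v = 0, F_u = -3, F_v = 0, G_u = 0, G_v = 15
E_vv = 0, F_uv = -57/2, G_uu = -12
K follows from Brioschi's formula, (det M1 - det M2)/(EG - F^2)^2.
M1 = [[-E_vv/2 + F_uv - G_uu/2, E_u/2, F_u - E_v/2], [F_v - G_u/2, E, F], [G_v/2, F, G]] = [[-45/2, 0, -3], [0, 1, 0], [15/2, 0, 2]]; det M1 = -45/2
M2 = [[0, E_v/2, G_u/2], [E_v/2, E, F], [G_u/2, F, G]] = [[0, 0, 0], [0, 1, 0], [0, 0, 2]]; det M2 = 0
det M1 - det M2 = -45/2; K = -45/2 / (2)^2 = -45/8


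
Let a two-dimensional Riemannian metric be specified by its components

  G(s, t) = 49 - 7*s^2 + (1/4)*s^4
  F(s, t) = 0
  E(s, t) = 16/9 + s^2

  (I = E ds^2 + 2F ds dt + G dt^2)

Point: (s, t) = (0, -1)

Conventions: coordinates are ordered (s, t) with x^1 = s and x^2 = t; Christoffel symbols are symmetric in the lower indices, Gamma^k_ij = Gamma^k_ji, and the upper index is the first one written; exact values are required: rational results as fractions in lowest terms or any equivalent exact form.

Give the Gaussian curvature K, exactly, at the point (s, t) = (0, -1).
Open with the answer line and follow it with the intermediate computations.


Answer: K = 9/112

E = 16/9, F = 0, G = 49, EG - F^2 = 784/9 at the point
E_s = 0, E_t = 0, F_s = 0, F_t = 0, G_s = 0, G_t = 0
E_tt = 0, F_st = 0, G_ss = -14
Evaluate Brioschi's two determinant matrices M1, M2 and divide by (EG - F^2)^2.
M1 = [[-E_tt/2 + F_st - G_ss/2, E_s/2, F_s - E_t/2], [F_t - G_s/2, E, F], [G_t/2, F, G]] = [[7, 0, 0], [0, 16/9, 0], [0, 0, 49]]; det M1 = 5488/9
M2 = [[0, E_t/2, G_s/2], [E_t/2, E, F], [G_s/2, F, G]] = [[0, 0, 0], [0, 16/9, 0], [0, 0, 49]]; det M2 = 0
det M1 - det M2 = 5488/9; K = 5488/9 / (784/9)^2 = 9/112


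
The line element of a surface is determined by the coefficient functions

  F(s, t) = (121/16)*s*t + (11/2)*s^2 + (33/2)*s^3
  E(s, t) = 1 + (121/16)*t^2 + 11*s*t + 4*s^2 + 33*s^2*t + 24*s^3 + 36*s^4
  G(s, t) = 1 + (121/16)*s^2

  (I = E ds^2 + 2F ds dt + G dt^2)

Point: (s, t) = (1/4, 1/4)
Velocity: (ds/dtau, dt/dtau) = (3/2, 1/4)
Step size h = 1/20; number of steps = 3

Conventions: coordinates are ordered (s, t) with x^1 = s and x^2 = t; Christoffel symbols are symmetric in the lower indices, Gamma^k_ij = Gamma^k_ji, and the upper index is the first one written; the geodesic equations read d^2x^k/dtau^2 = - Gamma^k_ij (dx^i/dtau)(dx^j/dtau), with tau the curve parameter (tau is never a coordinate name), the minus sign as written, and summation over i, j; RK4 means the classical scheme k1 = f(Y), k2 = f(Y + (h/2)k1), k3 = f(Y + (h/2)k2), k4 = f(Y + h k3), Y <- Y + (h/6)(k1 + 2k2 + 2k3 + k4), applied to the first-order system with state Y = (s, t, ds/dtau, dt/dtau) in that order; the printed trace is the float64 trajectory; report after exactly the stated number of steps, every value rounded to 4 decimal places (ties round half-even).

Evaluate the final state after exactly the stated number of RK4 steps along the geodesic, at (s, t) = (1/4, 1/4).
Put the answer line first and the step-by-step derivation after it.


Answer: s = 0.4318, t = 0.2683, ds/dtau = 1.0029, dt/dtau = 0.0293

f(Y) = (ds/dtau, dt/dtau, -Gamma^s_ij Y'^i Y'^j, -Gamma^t_ij Y'^i Y'^j) with the Gammas evaluated at the stage position; h = 0.050000; intermediate values shown to 6 dp
step 0: s = 0.2500, t = 0.2500, ds/dtau = 1.5000, dt/dtau = 0.2500
step 1:
  k1: at (s, t) = (0.250000, 0.250000), (ds/dtau, dt/dtau) = (1.500000, 0.250000); Gamma_sss = 1.996008, Gamma_sst = 1.097804, Gamma_stt = 0.000000, Gamma_tss = 0.878244, Gamma_tst = 0.483034, Gamma_ttt = 0.000000; k1 = (1.500000, 0.250000, -5.314371, -2.338323)
  k2: at (s, t) = (0.287500, 0.256250), (ds/dtau, dt/dtau) = (1.367141, 0.191542); Gamma_sss = 2.025386, Gamma_sst = 1.021984, Gamma_stt = 0.000000, Gamma_tss = 0.901835, Gamma_tst = 0.455054, Gamma_ttt = 0.000000; k2 = (1.367141, 0.191542, -4.320839, -1.923921)
  k3: at (s, t) = (0.284179, 0.254789), (ds/dtau, dt/dtau) = (1.391979, 0.201902); Gamma_sss = 2.024669, Gamma_sst = 1.029148, Gamma_stt = 0.000000, Gamma_tss = 0.902308, Gamma_tst = 0.458647, Gamma_ttt = 0.000000; k3 = (1.391979, 0.201902, -4.501480, -2.006116)
  k4: at (s, t) = (0.319599, 0.260095), (ds/dtau, dt/dtau) = (1.274926, 0.149694); Gamma_sss = 2.034391, Gamma_sst = 0.958765, Gamma_stt = 0.000000, Gamma_tss = 0.908861, Gamma_tst = 0.428327, Gamma_ttt = 0.000000; k4 = (1.274926, 0.149694, -3.672732, -1.640787)
  Y <- Y + (h/6)(k1 + 2k2 + 2k3 + k4): s = 0.3191, t = 0.2599, ds/dtau = 1.2781, dt/dtau = 0.1513
step 2:
  k1: at (s, t) = (0.319110, 0.259888), (ds/dtau, dt/dtau) = (1.278069, 0.151340); Gamma_sss = 2.034512, Gamma_sst = 0.959788, Gamma_stt = 0.000000, Gamma_tss = 0.909105, Gamma_tst = 0.428873, Gamma_ttt = 0.000000; k1 = (1.278069, 0.151340, -3.694584, -1.650895)
  k2: at (s, t) = (0.351061, 0.263672), (ds/dtau, dt/dtau) = (1.185704, 0.110068); Gamma_sss = 2.031378, Gamma_sst = 0.899167, Gamma_stt = 0.000000, Gamma_tss = 0.905130, Gamma_tst = 0.400646, Gamma_ttt = 0.000000; k2 = (1.185704, 0.110068, -3.090600, -1.377092)
  k3: at (s, t) = (0.348752, 0.262640), (ds/dtau, dt/dtau) = (1.200804, 0.116913); Gamma_sss = 2.032768, Gamma_sst = 0.903813, Gamma_stt = 0.000000, Gamma_tss = 0.906971, Gamma_tst = 0.403259, Gamma_ttt = 0.000000; k3 = (1.200804, 0.116913, -3.184880, -1.421015)
  k4: at (s, t) = (0.379150, 0.265734), (ds/dtau, dt/dtau) = (1.118825, 0.080289); Gamma_sss = 2.022080, Gamma_sst = 0.848991, Gamma_stt = 0.000000, Gamma_tss = 0.896560, Gamma_tst = 0.376430, Gamma_ttt = 0.000000; k4 = (1.118825, 0.080289, -2.683706, -1.189915)
  Y <- Y + (h/6)(k1 + 2k2 + 2k3 + k4): s = 0.3789, t = 0.2656, ds/dtau = 1.1203, dt/dtau = 0.0810
step 3:
  k1: at (s, t) = (0.378859, 0.265601), (ds/dtau, dt/dtau) = (1.120325, 0.081032); Gamma_sss = 2.022327, Gamma_sst = 0.849547, Gamma_stt = 0.000000, Gamma_tss = 0.896847, Gamma_tst = 0.376751, Gamma_ttt = 0.000000; k1 = (1.120325, 0.081032, -2.692526, -1.194062)
  k2: at (s, t) = (0.406867, 0.267627), (ds/dtau, dt/dtau) = (1.053012, 0.051180); Gamma_sss = 2.007410, Gamma_sst = 0.802100, Gamma_stt = 0.000000, Gamma_tss = 0.883248, Gamma_tst = 0.352919, Gamma_ttt = 0.000000; k2 = (1.053012, 0.051180, -2.312340, -1.017416)
  k3: at (s, t) = (0.405184, 0.266881), (ds/dtau, dt/dtau) = (1.062517, 0.055596); Gamma_sss = 2.009100, Gamma_sst = 0.805138, Gamma_stt = 0.000000, Gamma_tss = 0.885075, Gamma_tst = 0.354690, Gamma_ttt = 0.000000; k3 = (1.062517, 0.055596, -2.363279, -1.041103)
  k4: at (s, t) = (0.431985, 0.268381), (ds/dtau, dt/dtau) = (1.002161, 0.028976); Gamma_sss = 1.991289, Gamma_sst = 0.762275, Gamma_stt = 0.000000, Gamma_tss = 0.869156, Gamma_tst = 0.332717, Gamma_ttt = 0.000000; k4 = (1.002161, 0.028976, -2.044177, -0.892241)
  Y <- Y + (h/6)(k1 + 2k2 + 2k3 + k4): s = 0.4318, t = 0.2683, ds/dtau = 1.0029, dt/dtau = 0.0293


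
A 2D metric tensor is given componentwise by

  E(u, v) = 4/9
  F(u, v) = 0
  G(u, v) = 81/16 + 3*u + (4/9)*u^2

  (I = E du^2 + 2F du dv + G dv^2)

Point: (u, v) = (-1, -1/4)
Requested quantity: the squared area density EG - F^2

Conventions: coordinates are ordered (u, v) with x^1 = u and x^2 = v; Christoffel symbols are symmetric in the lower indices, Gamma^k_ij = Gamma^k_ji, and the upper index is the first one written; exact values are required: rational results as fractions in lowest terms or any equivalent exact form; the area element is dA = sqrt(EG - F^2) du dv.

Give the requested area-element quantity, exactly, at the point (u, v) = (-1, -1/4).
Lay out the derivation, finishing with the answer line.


E = 4/9, F = 0, G = 361/144; EG - F^2 = 361/324

Answer: EG - F^2 = 361/324


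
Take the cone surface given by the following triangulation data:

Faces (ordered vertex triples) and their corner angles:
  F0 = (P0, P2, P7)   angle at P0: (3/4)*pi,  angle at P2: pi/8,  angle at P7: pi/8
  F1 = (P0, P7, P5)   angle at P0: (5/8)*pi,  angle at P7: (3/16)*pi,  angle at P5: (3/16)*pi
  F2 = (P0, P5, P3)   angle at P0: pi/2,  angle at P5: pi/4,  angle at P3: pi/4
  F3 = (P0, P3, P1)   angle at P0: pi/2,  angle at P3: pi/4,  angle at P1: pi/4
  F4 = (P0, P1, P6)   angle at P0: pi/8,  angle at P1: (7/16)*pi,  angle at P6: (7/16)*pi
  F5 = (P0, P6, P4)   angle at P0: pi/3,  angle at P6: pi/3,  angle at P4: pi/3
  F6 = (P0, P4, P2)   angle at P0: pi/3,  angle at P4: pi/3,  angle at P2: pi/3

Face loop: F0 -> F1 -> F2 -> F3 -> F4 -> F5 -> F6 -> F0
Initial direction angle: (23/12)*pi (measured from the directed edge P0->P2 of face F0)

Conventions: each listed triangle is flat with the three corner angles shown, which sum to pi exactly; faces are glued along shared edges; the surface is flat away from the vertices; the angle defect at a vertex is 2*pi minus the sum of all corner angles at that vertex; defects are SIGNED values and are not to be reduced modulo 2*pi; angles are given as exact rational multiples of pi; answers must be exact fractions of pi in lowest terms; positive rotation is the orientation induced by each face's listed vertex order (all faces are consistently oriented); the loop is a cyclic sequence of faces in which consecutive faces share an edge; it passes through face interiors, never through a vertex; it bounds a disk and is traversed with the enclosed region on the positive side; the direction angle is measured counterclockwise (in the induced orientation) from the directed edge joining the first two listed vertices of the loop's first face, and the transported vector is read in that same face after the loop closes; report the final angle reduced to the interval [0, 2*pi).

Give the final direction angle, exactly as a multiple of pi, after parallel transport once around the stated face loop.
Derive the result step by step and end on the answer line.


enclosed vertex P0: corner angles sum to (19/6)*pi, defect = 2*pi - (19/6)*pi = (-7/6)*pi
the rotation equals the total enclosed defect, so the final angle is initial + defects (mod 2*pi)
final angle = (23/12)*pi - (7/6)*pi = (3/4)*pi (mod 2*pi)

Answer: final direction angle = (3/4)*pi


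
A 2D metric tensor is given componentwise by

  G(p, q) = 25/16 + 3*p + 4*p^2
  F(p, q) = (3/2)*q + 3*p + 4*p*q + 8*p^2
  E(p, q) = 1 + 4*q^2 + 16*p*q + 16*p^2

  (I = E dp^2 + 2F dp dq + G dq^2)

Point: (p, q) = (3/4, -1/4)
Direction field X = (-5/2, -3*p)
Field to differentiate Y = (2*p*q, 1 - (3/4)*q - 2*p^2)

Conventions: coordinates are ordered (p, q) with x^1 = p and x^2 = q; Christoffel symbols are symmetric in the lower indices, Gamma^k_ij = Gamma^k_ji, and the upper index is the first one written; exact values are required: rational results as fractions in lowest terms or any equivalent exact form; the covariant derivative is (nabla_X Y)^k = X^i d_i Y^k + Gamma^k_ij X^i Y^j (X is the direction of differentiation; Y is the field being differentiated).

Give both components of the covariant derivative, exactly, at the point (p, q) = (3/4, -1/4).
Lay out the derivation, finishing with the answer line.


E = 29/4, F = 45/8, G = 97/16 at the point
E_p = 20, E_q = 10, F_p = 14, F_q = 9/2, G_p = 9, G_q = 0
EG - F^2 = 197/16;  g^inv = (16/197) * [[97/16, -45/8], [-45/8, 29/4]]
first-kind symbols [ij,l] = (1/2)(d_i g_jl + d_j g_il - d_l g_ij): [pp,p] = E_p/2 = 10, [pp,q] = F_p - E_q/2 = 9, [pq,p] = E_q/2 = 5, [pq,q] = G_p/2 = 9/2, [qq,p] = F_q - G_p/2 = 0, [qq,q] = G_q/2 = 0
Gamma^p_ij = (G*[ij,p] - F*[ij,q])/(EG - F^2), Gamma^q_ij = (E*[ij,q] - F*[ij,p])/(EG - F^2)
Gamma_ppp = 160/197, Gamma_ppq = 80/197, Gamma_pqq = 0, Gamma_qpp = 144/197, Gamma_qpq = 72/197, Gamma_qqq = 0
X = (-5/2, -9/4), Y = (-3/8, 1/16) at the point

Answer: (nabla_X Y)^p = -1709/1576, (nabla_X Y)^q = 31911/3152


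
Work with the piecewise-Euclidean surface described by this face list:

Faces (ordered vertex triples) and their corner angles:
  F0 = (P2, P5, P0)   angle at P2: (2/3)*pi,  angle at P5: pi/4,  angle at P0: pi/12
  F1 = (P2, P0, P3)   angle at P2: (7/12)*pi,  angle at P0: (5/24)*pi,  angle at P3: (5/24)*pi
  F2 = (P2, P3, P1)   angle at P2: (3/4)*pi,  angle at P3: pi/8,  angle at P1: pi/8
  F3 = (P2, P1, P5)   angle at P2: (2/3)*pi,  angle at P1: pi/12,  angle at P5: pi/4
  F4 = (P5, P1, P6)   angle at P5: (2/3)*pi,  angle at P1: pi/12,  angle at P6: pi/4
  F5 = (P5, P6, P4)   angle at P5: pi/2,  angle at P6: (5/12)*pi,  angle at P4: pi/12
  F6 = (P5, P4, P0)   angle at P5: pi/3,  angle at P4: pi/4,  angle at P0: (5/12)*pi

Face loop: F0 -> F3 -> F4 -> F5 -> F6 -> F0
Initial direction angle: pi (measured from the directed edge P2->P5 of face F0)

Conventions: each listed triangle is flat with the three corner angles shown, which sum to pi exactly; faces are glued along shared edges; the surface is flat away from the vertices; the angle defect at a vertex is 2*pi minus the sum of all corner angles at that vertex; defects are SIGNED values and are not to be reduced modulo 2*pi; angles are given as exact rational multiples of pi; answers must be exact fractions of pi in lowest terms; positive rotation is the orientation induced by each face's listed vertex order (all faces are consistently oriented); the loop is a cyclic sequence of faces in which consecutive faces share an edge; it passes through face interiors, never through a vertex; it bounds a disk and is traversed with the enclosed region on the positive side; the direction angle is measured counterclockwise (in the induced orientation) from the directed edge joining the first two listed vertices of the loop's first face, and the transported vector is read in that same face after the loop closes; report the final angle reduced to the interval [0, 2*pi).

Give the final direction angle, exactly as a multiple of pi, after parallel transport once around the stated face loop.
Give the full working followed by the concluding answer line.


enclosed vertex P5: corner angles sum to 2*pi, defect = 2*pi - 2*pi = 0
final direction = starting direction + enclosed defect total, reduced mod 2*pi (induced orientation)
final angle = pi + 0 = pi (mod 2*pi)

Answer: final direction angle = pi


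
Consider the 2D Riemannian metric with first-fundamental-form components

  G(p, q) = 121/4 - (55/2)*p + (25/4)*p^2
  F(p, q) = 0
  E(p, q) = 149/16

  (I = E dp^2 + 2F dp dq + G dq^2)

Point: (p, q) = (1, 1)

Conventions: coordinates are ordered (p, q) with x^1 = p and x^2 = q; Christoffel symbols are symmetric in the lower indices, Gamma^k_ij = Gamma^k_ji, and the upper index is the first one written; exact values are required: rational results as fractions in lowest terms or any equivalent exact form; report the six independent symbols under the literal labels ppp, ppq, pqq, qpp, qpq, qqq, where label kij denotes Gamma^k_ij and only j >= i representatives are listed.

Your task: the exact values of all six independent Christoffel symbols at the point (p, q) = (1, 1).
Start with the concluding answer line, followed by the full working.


Answer: Gamma_ppp = 0, Gamma_ppq = 0, Gamma_pqq = 120/149, Gamma_qpp = 0, Gamma_qpq = -5/6, Gamma_qqq = 0

E = 149/16, F = 0, G = 9 at the point
E_p = 0, E_q = 0, F_p = 0, F_q = 0, G_p = -15, G_q = 0
EG - F^2 = 1341/16;  g^inv = (16/1341) * [[9, 0], [0, 149/16]]
first-kind symbols [ij,l] = (1/2)(d_i g_jl + d_j g_il - d_l g_ij): [pp,p] = E_p/2 = 0, [pp,q] = F_p - E_q/2 = 0, [pq,p] = E_q/2 = 0, [pq,q] = G_p/2 = -15/2, [qq,p] = F_q - G_p/2 = 15/2, [qq,q] = G_q/2 = 0
Gamma^p_ij = (G*[ij,p] - F*[ij,q])/(EG - F^2), Gamma^q_ij = (E*[ij,q] - F*[ij,p])/(EG - F^2)


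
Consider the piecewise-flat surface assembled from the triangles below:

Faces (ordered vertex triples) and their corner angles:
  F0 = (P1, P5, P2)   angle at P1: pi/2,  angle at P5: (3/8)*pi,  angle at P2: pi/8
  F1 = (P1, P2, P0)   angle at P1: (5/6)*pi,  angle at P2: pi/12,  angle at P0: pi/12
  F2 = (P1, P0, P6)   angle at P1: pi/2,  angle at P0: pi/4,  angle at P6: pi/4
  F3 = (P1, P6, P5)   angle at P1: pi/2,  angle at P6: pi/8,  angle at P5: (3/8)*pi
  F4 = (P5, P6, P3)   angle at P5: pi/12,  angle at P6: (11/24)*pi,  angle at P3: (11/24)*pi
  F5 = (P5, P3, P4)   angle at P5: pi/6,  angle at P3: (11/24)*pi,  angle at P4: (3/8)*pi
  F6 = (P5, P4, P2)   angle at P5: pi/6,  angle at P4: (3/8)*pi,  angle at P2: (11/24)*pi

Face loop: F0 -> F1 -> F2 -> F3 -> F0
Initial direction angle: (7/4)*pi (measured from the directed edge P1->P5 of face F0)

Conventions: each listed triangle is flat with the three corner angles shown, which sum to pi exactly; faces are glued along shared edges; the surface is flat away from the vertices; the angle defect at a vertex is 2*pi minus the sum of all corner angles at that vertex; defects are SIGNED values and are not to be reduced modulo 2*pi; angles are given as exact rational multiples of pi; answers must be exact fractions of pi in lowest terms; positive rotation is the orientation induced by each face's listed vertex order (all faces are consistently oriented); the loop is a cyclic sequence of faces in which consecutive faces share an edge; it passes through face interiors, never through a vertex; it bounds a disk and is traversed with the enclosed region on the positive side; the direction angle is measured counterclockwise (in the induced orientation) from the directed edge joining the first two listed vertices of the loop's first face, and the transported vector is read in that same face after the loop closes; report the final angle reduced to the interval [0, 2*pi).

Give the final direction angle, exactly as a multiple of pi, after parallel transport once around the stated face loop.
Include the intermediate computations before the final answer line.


enclosed vertex P1: corner angles sum to (7/3)*pi, defect = 2*pi - (7/3)*pi = -pi/3
holonomy = initial angle + sum of enclosed defects (mod 2*pi), positive in the induced orientation
final angle = (7/4)*pi - pi/3 = (17/12)*pi (mod 2*pi)

Answer: final direction angle = (17/12)*pi


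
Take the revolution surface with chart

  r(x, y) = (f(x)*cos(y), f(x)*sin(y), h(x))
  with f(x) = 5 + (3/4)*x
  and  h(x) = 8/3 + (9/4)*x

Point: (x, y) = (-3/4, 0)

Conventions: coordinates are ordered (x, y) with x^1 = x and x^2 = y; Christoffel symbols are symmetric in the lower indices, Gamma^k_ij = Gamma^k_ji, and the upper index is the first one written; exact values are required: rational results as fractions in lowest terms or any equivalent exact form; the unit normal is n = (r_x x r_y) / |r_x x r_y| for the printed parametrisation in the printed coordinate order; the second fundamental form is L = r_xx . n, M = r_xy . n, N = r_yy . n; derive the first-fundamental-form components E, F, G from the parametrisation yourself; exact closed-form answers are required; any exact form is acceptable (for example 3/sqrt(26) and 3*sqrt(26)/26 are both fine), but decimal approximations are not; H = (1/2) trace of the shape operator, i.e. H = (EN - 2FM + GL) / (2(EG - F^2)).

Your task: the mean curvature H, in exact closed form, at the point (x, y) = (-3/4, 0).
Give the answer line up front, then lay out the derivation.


Answer: H = 12*sqrt(10)/355

f = 71/16, f' = 3/4, f'' = 0, h' = 9/4, h'' = 0
E = 45/8, F = 0, G = 5041/256; answer radicand W^2 = 45/8
unnormalised second-form numerators: l = 0, m = 0, n = 639/64; L = l/sqrt(45/8), and similarly M = m/sqrt(W^2), N = n/sqrt(W^2)
H = (E*n - 2*F*m + G*l) / (2*(EG - F^2)*sqrt(W^2)); E*n - 2*F*m + G*l = 28755/512, EG - F^2 = 226845/2048, so H = (18/71)/sqrt(45/8)


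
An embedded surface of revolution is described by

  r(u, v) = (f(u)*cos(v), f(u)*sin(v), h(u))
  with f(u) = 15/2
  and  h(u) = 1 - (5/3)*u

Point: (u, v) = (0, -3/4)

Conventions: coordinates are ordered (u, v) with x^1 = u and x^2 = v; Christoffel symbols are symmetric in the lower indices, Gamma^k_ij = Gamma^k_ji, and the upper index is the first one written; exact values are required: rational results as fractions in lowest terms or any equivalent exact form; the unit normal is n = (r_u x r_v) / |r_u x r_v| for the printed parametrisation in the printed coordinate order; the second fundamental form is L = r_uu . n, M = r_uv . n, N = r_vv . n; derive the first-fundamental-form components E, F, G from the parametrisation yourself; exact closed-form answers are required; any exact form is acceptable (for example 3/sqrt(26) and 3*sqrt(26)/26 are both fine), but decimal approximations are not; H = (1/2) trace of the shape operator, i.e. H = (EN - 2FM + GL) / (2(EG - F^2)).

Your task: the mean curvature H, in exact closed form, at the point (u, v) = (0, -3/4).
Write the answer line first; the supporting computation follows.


Answer: H = -1/15

f = 15/2, f' = 0, f'' = 0, h' = -5/3, h'' = 0
E = 25/9, F = 0, G = 225/4; answer radicand W^2 = 25/9
unnormalised second-form numerators: l = 0, m = 0, n = -25/2; L = l/sqrt(25/9), and similarly M = m/sqrt(W^2), N = n/sqrt(W^2)
H = (E*n - 2*F*m + G*l) / (2*(EG - F^2)*sqrt(W^2)); E*n - 2*F*m + G*l = -625/18, EG - F^2 = 625/4, so H = (-1/9)/sqrt(25/9)


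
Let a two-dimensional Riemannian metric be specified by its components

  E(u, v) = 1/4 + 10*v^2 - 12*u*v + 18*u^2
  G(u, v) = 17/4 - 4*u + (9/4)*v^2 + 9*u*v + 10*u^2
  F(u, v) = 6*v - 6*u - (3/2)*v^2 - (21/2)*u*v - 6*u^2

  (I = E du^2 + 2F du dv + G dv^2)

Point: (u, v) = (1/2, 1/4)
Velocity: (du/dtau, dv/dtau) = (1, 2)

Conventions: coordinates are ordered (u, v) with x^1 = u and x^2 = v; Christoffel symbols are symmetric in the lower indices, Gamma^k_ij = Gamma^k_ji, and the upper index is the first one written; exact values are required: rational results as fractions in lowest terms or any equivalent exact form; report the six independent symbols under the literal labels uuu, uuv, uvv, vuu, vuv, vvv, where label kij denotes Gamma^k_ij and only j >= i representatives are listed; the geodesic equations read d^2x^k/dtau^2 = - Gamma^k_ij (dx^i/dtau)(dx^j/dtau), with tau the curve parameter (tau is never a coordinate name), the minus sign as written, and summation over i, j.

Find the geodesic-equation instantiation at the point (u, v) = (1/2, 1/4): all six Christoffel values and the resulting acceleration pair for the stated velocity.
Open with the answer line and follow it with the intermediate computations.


Answer: Gamma_uuu = -17532/3989, Gamma_uuv = 15532/3989, Gamma_uvv = -12720/3989, Gamma_vuu = -22208/3989, Gamma_vuv = 14112/3989, Gamma_vvv = -7452/3989; accelerations (d^2u/dtau^2, d^2v/dtau^2) = (6284/3989, -4432/3989)

E = 31/8, F = -141/32, G = 385/64 at the point
E_u = 15, E_v = -1, F_u = -117/8, F_v = 0, G_u = 33/4, G_v = 45/8
EG - F^2 = 3989/1024;  g^inv = (1024/3989) * [[385/64, 141/32], [141/32, 31/8]]
first-kind symbols [ij,l] = (1/2)(d_i g_jl + d_j g_il - d_l g_ij): [uu,u] = E_u/2 = 15/2, [uu,v] = F_u - E_v/2 = -113/8, [uv,u] = E_v/2 = -1/2, [uv,v] = G_u/2 = 33/8, [vv,u] = F_v - G_u/2 = -33/8, [vv,v] = G_v/2 = 45/16
Gamma^u_ij = (G*[ij,u] - F*[ij,v])/(EG - F^2), Gamma^v_ij = (E*[ij,v] - F*[ij,u])/(EG - F^2)
Gamma_uuu = -17532/3989, Gamma_uuv = 15532/3989, Gamma_uvv = -12720/3989, Gamma_vuu = -22208/3989, Gamma_vuv = 14112/3989, Gamma_vvv = -7452/3989
d^2u/dtau^2 = -(Gamma_uuu*(1)^2 + 2*Gamma_uuv*(1)*(2) + Gamma_uvv*(2)^2) = 6284/3989
d^2v/dtau^2 = -(Gamma_vuu*(1)^2 + 2*Gamma_vuv*(1)*(2) + Gamma_vvv*(2)^2) = -4432/3989


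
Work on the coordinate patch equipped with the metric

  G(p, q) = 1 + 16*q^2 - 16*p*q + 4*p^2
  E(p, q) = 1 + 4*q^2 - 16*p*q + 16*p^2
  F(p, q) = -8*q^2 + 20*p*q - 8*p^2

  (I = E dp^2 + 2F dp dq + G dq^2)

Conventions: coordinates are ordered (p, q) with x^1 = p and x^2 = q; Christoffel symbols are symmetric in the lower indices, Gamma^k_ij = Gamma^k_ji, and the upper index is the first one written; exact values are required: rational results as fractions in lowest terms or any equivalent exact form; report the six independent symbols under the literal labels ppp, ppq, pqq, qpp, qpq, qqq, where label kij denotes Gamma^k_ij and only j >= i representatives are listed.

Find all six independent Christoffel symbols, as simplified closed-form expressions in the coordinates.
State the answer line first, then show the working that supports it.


Answer: Gamma_ppp = (16*p - 8*q)/(20*p^2 - 32*p*q + 20*q^2 + 1), Gamma_ppq = (-8*p + 4*q)/(20*p^2 - 32*p*q + 20*q^2 + 1), Gamma_pqq = (16*p - 8*q)/(20*p^2 - 32*p*q + 20*q^2 + 1), Gamma_qpp = (-8*p + 16*q)/(20*p^2 - 32*p*q + 20*q^2 + 1), Gamma_qpq = (4*p - 8*q)/(20*p^2 - 32*p*q + 20*q^2 + 1), Gamma_qqq = (-8*p + 16*q)/(20*p^2 - 32*p*q + 20*q^2 + 1)

E = 1 + 4*q^2 - 16*p*q + 16*p^2; F = -8*q^2 + 20*p*q - 8*p^2; G = 1 + 16*q^2 - 16*p*q + 4*p^2
Gamma^k_ij = (1/2) g^{kl} (d_i g_jl + d_j g_il - d_l g_ij), with g^inv = (1/(EG-F^2)) [[G, -F], [-F, E]]
first partials: E_p = -16*q + 32*p, E_q = 8*q - 16*p, F_p = 20*q - 16*p, F_q = -16*q + 20*p, G_p = -16*q + 8*p, G_q = 32*q - 16*p
D = EG - F^2 = 1 + 20*q^2 - 32*p*q + 20*p^2
expanded: Gamma^p_pp = (G E_p - 2F F_p + F E_q)/(2D), Gamma^p_pq = (G E_q - F G_p)/(2D), Gamma^p_qq = (2G F_q - G G_p - F G_q)/(2D), Gamma^q_pp = (2E F_p - E E_q - F E_p)/(2D), Gamma^q_pq = (E G_p - F E_q)/(2D), Gamma^q_qq = (E G_q - 2F F_q + F G_p)/(2D); substitute and cancel common factors


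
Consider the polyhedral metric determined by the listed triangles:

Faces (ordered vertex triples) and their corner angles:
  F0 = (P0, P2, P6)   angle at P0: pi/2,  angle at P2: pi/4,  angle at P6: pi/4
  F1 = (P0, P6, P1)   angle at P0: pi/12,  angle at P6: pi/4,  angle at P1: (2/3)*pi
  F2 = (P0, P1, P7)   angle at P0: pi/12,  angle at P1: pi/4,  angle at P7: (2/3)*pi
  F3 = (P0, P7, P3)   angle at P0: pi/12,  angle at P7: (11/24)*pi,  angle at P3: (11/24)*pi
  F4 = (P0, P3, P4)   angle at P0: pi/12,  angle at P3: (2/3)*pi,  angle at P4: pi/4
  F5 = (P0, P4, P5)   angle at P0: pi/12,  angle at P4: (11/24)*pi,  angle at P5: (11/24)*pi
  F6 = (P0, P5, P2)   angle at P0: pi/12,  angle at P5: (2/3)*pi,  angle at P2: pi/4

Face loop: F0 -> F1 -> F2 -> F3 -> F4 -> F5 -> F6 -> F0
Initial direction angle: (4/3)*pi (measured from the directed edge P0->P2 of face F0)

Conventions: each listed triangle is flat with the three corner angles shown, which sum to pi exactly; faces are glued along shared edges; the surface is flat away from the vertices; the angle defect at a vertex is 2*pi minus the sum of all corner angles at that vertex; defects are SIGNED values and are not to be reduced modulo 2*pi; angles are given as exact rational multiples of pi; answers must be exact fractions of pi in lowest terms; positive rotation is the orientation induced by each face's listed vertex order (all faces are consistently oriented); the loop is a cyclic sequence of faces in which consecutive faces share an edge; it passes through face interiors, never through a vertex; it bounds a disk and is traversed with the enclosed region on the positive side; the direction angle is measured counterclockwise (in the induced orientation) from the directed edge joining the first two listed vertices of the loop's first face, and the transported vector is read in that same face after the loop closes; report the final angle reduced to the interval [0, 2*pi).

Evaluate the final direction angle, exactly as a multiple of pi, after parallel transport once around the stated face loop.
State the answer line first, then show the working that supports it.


Answer: final direction angle = pi/3

enclosed vertex P0: corner angles sum to pi, defect = 2*pi - pi = pi
summing the enclosed defects onto the initial angle, mod 2*pi in the induced orientation:
final angle = (4/3)*pi + pi = pi/3 (mod 2*pi)


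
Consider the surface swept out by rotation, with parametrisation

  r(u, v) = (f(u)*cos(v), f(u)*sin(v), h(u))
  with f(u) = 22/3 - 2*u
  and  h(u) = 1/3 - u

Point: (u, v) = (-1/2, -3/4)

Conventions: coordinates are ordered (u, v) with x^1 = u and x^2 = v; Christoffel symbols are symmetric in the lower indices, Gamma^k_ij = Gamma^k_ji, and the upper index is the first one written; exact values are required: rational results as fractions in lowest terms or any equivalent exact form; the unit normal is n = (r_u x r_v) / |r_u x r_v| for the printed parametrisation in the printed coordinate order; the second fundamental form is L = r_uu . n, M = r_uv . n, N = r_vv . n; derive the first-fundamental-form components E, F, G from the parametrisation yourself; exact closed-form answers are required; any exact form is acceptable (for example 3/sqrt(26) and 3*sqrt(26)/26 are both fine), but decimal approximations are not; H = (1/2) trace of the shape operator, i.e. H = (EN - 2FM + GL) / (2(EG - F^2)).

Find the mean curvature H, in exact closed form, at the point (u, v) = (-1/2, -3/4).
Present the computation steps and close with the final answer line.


f = 25/3, f' = -2, f'' = 0, h' = -1, h'' = 0
E = 5, F = 0, G = 625/9; answer radicand W^2 = 5
unnormalised second-form numerators: l = 0, m = 0, n = -25/3; L = l/sqrt(5), and similarly M = m/sqrt(W^2), N = n/sqrt(W^2)
H = (E*n - 2*F*m + G*l) / (2*(EG - F^2)*sqrt(W^2)); E*n - 2*F*m + G*l = -125/3, EG - F^2 = 3125/9, so H = (-3/50)/sqrt(5)

Answer: H = -3*sqrt(5)/250


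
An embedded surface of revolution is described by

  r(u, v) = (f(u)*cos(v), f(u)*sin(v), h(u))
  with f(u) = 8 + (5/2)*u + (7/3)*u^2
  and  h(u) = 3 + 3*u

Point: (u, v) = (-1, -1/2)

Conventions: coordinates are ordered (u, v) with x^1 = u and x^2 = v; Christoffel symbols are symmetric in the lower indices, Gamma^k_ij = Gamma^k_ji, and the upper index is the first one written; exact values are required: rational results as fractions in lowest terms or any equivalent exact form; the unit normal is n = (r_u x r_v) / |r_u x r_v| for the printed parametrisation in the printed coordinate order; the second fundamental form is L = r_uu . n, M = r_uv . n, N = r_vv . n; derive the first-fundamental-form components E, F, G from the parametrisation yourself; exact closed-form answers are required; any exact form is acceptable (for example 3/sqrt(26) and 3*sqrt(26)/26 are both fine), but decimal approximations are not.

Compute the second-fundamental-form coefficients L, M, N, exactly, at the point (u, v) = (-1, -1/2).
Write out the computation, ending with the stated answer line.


f = 47/6, f' = -13/6, f'' = 14/3, h' = 3, h'' = 0
E = 493/36, F = 0, G = 2209/36; answer radicand W^2 = 493/36
unnormalised second-form numerators: l = -14, m = 0, n = 47/2; L = l/sqrt(493/36), and similarly M = m/sqrt(W^2), N = n/sqrt(W^2)

Answer: L = -84*sqrt(493)/493, M = 0, N = 141*sqrt(493)/493


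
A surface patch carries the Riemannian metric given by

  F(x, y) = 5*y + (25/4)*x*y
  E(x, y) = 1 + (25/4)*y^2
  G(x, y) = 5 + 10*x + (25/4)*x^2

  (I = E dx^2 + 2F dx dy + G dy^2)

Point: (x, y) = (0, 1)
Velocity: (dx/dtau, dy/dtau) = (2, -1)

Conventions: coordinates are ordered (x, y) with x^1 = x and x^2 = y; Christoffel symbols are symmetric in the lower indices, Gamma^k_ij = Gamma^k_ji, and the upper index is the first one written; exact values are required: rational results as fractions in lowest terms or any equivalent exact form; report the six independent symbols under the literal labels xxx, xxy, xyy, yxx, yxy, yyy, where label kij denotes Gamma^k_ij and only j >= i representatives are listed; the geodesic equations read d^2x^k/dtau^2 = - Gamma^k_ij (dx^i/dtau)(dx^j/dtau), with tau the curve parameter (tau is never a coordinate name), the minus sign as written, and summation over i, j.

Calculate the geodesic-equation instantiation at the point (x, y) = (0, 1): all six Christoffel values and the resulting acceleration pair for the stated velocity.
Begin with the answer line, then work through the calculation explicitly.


Answer: Gamma_xxx = 0, Gamma_xxy = 5/9, Gamma_xyy = 0, Gamma_yxx = 0, Gamma_yxy = 4/9, Gamma_yyy = 0; accelerations (d^2x/dtau^2, d^2y/dtau^2) = (20/9, 16/9)

E = 29/4, F = 5, G = 5 at the point
E_x = 0, E_y = 25/2, F_x = 25/4, F_y = 5, G_x = 10, G_y = 0
EG - F^2 = 45/4;  g^inv = (4/45) * [[5, -5], [-5, 29/4]]
first-kind symbols [ij,l] = (1/2)(d_i g_jl + d_j g_il - d_l g_ij): [xx,x] = E_x/2 = 0, [xx,y] = F_x - E_y/2 = 0, [xy,x] = E_y/2 = 25/4, [xy,y] = G_x/2 = 5, [yy,x] = F_y - G_x/2 = 0, [yy,y] = G_y/2 = 0
Gamma^x_ij = (G*[ij,x] - F*[ij,y])/(EG - F^2), Gamma^y_ij = (E*[ij,y] - F*[ij,x])/(EG - F^2)
Gamma_xxx = 0, Gamma_xxy = 5/9, Gamma_xyy = 0, Gamma_yxx = 0, Gamma_yxy = 4/9, Gamma_yyy = 0
d^2x/dtau^2 = -(Gamma_xxx*(2)^2 + 2*Gamma_xxy*(2)*(-1) + Gamma_xyy*(-1)^2) = 20/9
d^2y/dtau^2 = -(Gamma_yxx*(2)^2 + 2*Gamma_yxy*(2)*(-1) + Gamma_yyy*(-1)^2) = 16/9


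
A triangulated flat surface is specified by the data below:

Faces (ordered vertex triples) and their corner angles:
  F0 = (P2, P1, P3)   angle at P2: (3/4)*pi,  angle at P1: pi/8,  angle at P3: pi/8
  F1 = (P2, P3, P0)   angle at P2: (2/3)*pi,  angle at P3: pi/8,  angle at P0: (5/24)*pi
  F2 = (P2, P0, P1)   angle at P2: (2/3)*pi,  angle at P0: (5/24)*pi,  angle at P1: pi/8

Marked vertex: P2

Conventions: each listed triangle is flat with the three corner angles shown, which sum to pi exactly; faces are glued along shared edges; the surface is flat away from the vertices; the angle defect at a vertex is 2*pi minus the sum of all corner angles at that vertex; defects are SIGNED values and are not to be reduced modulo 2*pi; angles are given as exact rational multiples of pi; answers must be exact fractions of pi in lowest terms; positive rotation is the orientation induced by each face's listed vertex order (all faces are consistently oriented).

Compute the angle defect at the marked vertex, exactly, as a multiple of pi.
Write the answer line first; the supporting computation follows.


Answer: defect(P2) = -pi/12

Sum of corner angles at P2: (25/12)*pi
defect = 2*pi - (25/12)*pi


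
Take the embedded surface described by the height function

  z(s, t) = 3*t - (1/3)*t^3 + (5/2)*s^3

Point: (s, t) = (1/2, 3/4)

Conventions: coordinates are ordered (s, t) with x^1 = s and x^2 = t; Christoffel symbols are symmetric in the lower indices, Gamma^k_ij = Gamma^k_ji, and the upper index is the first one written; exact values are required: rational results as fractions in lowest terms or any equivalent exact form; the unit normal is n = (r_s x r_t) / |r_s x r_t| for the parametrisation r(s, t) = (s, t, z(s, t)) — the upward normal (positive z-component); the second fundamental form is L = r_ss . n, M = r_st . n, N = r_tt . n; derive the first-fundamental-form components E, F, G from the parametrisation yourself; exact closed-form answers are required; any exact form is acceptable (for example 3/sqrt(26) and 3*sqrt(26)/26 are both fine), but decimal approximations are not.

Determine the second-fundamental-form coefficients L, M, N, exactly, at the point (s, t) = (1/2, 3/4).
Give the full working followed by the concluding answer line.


z_s = 15/8, z_t = 39/16, z_ss = 15/2, z_st = 0, z_tt = -3/2
E = 289/64, F = 585/128, G = 1777/256; answer radicand W^2 = 2677/256
unnormalised second-form numerators: l = 15/2, m = 0, n = -3/2; L = l/sqrt(2677/256), and similarly M = m/sqrt(W^2), N = n/sqrt(W^2)

Answer: L = 120*sqrt(2677)/2677, M = 0, N = -24*sqrt(2677)/2677


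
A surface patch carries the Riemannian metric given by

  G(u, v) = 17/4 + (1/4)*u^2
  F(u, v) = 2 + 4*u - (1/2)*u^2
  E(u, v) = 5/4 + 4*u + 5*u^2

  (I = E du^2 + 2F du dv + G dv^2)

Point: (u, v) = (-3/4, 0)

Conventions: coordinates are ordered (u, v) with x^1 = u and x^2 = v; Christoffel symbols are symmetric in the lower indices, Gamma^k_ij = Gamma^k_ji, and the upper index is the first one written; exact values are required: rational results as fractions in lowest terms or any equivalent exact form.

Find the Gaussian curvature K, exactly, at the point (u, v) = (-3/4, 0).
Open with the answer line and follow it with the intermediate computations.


Answer: K = -2288/49923

E = 17/16, F = -41/32, G = 281/64, EG - F^2 = 387/128 at the point
E_u = -7/2, E_v = 0, F_u = 19/4, F_v = 0, G_u = -3/8, G_v = 0
E_vv = 0, F_uv = 0, G_uu = 1/2
Evaluate Brioschi's two determinant matrices M1, M2 and divide by (EG - F^2)^2.
M1 = [[-E_vv/2 + F_uv - G_uu/2, E_u/2, F_u - E_v/2], [F_v - G_u/2, E, F], [G_v/2, F, G]] = [[-1/4, -7/4, 19/4], [3/16, 17/16, -41/32], [0, -41/32, 281/64]]; det M1 = -1869/4096
M2 = [[0, E_v/2, G_u/2], [E_v/2, E, F], [G_u/2, F, G]] = [[0, 0, -3/16], [0, 17/16, -41/32], [-3/16, -41/32, 281/64]]; det M2 = -153/4096
det M1 - det M2 = -429/1024; K = -429/1024 / (387/128)^2 = -2288/49923


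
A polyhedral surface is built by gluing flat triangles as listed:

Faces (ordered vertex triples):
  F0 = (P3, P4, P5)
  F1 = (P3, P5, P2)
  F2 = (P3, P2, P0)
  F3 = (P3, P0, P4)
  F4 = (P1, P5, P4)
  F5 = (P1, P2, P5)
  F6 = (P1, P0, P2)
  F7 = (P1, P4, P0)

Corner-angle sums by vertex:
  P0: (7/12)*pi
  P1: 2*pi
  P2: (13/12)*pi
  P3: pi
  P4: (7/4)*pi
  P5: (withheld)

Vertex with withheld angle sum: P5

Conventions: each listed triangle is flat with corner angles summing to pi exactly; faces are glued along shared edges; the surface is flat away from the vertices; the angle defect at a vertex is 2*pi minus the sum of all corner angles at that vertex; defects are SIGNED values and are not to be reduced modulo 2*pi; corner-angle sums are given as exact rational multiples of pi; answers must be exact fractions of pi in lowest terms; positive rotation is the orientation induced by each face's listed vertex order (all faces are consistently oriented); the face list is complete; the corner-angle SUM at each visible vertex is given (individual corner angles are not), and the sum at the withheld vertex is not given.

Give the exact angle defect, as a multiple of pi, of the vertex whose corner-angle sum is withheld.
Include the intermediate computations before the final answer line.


V = 6, E = 12, F = 8; chi = V - E + F = 2
Gauss-Bonnet: total defect = 2*pi*chi = 4*pi; visible defects sum to (43/12)*pi

Answer: defect(P5) = (5/12)*pi
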